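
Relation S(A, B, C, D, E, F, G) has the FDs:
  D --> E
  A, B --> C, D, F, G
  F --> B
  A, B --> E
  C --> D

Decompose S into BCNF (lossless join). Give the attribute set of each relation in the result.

{A, C, F, G}; {B, F}; {C, D}; {D, E}

Candidate keys of the original relation: {A, B}, {A, F}.
Within {A, B, C, D, E, F, G}: {D}⁺ ∩ {A, B, C, D, E, F, G} = {D, E}, not the whole set, so D --> E violates BCNF; decompose into {D, E} and {A, B, C, D, F, G}.
{D, E} has no BCNF violation.
Within {A, B, C, D, F, G}: {F}⁺ ∩ {A, B, C, D, F, G} = {B, F}, not the whole set, so F --> B violates BCNF; decompose into {B, F} and {A, C, D, F, G}.
{B, F} has no BCNF violation.
Within {A, C, D, F, G}: {C}⁺ ∩ {A, C, D, F, G} = {C, D}, not the whole set, so C --> D violates BCNF; decompose into {C, D} and {A, C, F, G}.
{C, D} has no BCNF violation.
{A, C, F, G} has no BCNF violation.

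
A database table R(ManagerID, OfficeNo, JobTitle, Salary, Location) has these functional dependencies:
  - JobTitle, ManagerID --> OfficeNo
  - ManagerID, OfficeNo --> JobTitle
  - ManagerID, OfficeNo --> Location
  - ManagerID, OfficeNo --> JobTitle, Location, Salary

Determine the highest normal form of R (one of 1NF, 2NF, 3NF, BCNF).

BCNF

Candidate keys: {JobTitle, ManagerID}, {ManagerID, OfficeNo}. Prime attributes: {JobTitle, ManagerID, OfficeNo}.
Every FD has a superkey on the left, so the relation is in BCNF.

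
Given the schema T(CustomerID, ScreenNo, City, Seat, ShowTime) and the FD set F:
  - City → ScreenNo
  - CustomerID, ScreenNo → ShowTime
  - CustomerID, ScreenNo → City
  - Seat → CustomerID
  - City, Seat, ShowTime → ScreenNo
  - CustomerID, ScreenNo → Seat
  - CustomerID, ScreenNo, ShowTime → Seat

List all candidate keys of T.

{City, CustomerID}, {City, Seat}, {CustomerID, ScreenNo}, {ScreenNo, Seat}

{City, CustomerID}⁺ = {City, CustomerID, ScreenNo, Seat, ShowTime}, which is every attribute, so {City, CustomerID} is a candidate key.
{City, Seat}⁺ = {City, CustomerID, ScreenNo, Seat, ShowTime}, which is every attribute, so {City, Seat} is a candidate key.
{CustomerID, ScreenNo}⁺ = {City, CustomerID, ScreenNo, Seat, ShowTime}, which is every attribute, so {CustomerID, ScreenNo} is a candidate key.
{ScreenNo, Seat}⁺ = {City, CustomerID, ScreenNo, Seat, ShowTime}, which is every attribute, so {ScreenNo, Seat} is a candidate key.
No proper subset of any of these is a key, and no other minimal superkey exists.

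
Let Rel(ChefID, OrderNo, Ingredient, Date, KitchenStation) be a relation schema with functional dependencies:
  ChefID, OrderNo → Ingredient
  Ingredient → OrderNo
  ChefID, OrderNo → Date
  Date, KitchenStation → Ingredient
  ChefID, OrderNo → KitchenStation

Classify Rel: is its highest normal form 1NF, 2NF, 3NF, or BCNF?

Candidate keys: {ChefID, Date, KitchenStation}, {ChefID, Ingredient}, {ChefID, OrderNo}. Prime attributes: {ChefID, Date, Ingredient, KitchenStation, OrderNo}.
Ingredient → OrderNo breaks BCNF: {Ingredient}⁺ = {Ingredient, OrderNo}, so {Ingredient} is not a superkey.
Its right-hand attributes {OrderNo} are all prime, as are those of every other non-superkey FD — the relation is in 3NF.

3NF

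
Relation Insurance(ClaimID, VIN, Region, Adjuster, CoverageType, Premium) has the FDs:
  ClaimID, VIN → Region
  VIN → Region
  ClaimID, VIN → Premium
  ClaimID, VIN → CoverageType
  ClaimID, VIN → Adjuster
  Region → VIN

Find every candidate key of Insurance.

{ClaimID, Region}, {ClaimID, VIN}

No FD produces {ClaimID}, so it must be in every candidate key.
{ClaimID, Region}⁺ = {Adjuster, ClaimID, CoverageType, Premium, Region, VIN}, which is every attribute, so {ClaimID, Region} is a candidate key.
{ClaimID, VIN}⁺ = {Adjuster, ClaimID, CoverageType, Premium, Region, VIN}, which is every attribute, so {ClaimID, VIN} is a candidate key.
These are minimal and exhaustive — every other superkey contains one of them.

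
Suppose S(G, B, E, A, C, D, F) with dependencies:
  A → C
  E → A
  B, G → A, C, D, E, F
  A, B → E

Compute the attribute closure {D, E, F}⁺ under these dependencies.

{A, C, D, E, F}

Start with {D, E, F}.
E → A applies; add {A} → now {A, D, E, F}.
A → C applies; add {C} → now {A, C, D, E, F}.
No further FD applies.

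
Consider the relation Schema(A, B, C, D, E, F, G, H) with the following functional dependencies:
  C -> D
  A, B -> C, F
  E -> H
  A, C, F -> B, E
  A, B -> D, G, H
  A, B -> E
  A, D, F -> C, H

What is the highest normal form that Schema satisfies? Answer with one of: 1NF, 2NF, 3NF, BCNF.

Candidate keys: {A, B}, {A, C, F}, {A, D, F}. Prime attributes: {A, B, C, D, F}.
For C -> D we have {C}⁺ = {C, D}; {C} is not a superkey, so BCNF fails.
Because {H} is non-prime and the left side of E -> H is not a superkey, the relation is not in 3NF.
No non-prime attribute depends on a proper subset of any candidate key, so 2NF holds.

2NF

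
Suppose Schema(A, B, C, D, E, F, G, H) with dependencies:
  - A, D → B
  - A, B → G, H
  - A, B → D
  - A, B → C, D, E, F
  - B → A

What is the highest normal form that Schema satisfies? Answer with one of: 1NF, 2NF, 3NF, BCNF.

BCNF

Candidate keys: {A, D}, {B}. Prime attributes: {A, B, D}.
Each dependency's left side is a superkey — BCNF holds.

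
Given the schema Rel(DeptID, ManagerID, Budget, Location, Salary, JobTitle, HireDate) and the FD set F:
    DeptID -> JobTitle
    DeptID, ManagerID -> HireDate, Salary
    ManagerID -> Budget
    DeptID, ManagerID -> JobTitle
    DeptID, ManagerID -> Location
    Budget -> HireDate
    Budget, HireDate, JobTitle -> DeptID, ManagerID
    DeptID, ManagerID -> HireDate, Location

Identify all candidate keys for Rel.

{Budget, DeptID}, {Budget, JobTitle}, {DeptID, ManagerID}, {JobTitle, ManagerID}

{Budget, DeptID}⁺ = {Budget, DeptID, HireDate, JobTitle, Location, ManagerID, Salary}, which is every attribute, so {Budget, DeptID} is a candidate key.
{Budget, JobTitle}⁺ = {Budget, DeptID, HireDate, JobTitle, Location, ManagerID, Salary}, which is every attribute, so {Budget, JobTitle} is a candidate key.
{DeptID, ManagerID}⁺ = {Budget, DeptID, HireDate, JobTitle, Location, ManagerID, Salary}, which is every attribute, so {DeptID, ManagerID} is a candidate key.
{JobTitle, ManagerID}⁺ = {Budget, DeptID, HireDate, JobTitle, Location, ManagerID, Salary}, which is every attribute, so {JobTitle, ManagerID} is a candidate key.
No proper subset of any of these is a key, and no other minimal superkey exists.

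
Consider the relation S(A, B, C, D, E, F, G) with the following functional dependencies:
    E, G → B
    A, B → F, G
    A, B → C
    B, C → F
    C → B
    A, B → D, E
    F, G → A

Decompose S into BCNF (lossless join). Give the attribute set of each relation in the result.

{A, C, D, E, G}; {B, E, G}; {C, F}

Candidate keys of the original relation: {A, B}, {A, C}, {A, E, G}, {B, F, G}, {C, G}, {E, F, G}.
{A, B, C, D, E, F, G}: {E, G} determines {B, E, G} here but is not a superkey — split on E, G → B, giving {B, E, G} and {A, C, D, E, F, G}.
{B, E, G} is in BCNF.
{A, C, D, E, F, G}: {C} determines {C, F} here but is not a superkey — split on C → F, giving {C, F} and {A, C, D, E, G}.
{C, F} is in BCNF.
{A, C, D, E, G} is in BCNF.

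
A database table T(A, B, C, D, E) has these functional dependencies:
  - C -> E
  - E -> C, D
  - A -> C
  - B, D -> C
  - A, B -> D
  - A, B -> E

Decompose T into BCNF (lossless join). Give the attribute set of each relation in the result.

Candidate key of the original relation: {A, B}.
Within {A, B, C, D, E}: {C}⁺ ∩ {A, B, C, D, E} = {C, D, E}, not the whole set, so C -> D, E violates BCNF; decompose into {C, D, E} and {A, B, C}.
{C, D, E}: every determinant is a superkey — BCNF.
Within {A, B, C}: {A}⁺ ∩ {A, B, C} = {A, C}, not the whole set, so A -> C violates BCNF; decompose into {A, C} and {A, B}.
{A, C}: every determinant is a superkey — BCNF.
{A, B}: every determinant is a superkey — BCNF.

{A, B}; {A, C}; {C, D, E}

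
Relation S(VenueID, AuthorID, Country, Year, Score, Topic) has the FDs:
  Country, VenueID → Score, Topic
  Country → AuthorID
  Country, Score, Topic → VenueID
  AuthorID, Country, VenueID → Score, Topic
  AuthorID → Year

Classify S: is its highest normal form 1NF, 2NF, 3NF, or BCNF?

Candidate keys: {Country, Score, Topic}, {Country, VenueID}. Prime attributes: {Country, Score, Topic, VenueID}.
For Country → AuthorID we have {Country}⁺ = {AuthorID, Country, Year}; {Country} is not a superkey, so BCNF fails.
Country → AuthorID determines the non-prime attribute {AuthorID} from a non-superkey — 3NF is violated.
The proper key subset {Country} of {Country, VenueID} determines non-prime {AuthorID, Year}, so the relation is not even in 2NF.

1NF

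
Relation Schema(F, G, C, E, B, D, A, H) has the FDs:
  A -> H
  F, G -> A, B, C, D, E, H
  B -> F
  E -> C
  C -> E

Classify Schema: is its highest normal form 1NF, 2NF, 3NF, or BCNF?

Candidate keys: {B, G}, {F, G}. Prime attributes: {B, F, G}.
For A -> H we have {A}⁺ = {A, H}; {A} is not a superkey, so BCNF fails.
A -> H has non-prime {H} on the right and a non-superkey on the left, so 3NF fails.
No proper subset of a key has a non-prime attribute in its closure, so there is no partial dependency; 2NF holds.

2NF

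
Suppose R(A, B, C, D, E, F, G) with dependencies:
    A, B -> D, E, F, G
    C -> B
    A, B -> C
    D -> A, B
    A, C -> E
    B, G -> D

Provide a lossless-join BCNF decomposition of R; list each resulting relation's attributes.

Candidate keys of the original relation: {A, B}, {A, C}, {B, G}, {C, G}, {D}.
Within {A, B, C, D, E, F, G}: {C}⁺ ∩ {A, B, C, D, E, F, G} = {B, C}, not the whole set, so C -> B violates BCNF; decompose into {B, C} and {A, C, D, E, F, G}.
{B, C}: every determinant is a superkey — BCNF.
{A, C, D, E, F, G}: every determinant is a superkey — BCNF.

{A, C, D, E, F, G}; {B, C}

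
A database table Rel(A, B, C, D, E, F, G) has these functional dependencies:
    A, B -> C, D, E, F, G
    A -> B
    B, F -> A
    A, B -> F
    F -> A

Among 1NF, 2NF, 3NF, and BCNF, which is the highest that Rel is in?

BCNF

Candidate keys: {A}, {F}. Prime attributes: {A, F}.
The left-hand side of every FD is a superkey, so BCNF is satisfied.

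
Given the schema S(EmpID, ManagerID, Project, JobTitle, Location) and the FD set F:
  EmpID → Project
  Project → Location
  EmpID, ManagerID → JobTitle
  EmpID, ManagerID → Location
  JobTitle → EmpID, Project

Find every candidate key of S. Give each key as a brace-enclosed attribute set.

{EmpID, ManagerID}, {JobTitle, ManagerID}

Attributes never on any right-hand side: {ManagerID} — every candidate key must contain it.
{EmpID, ManagerID}⁺ = {EmpID, JobTitle, Location, ManagerID, Project}, which is every attribute, so {EmpID, ManagerID} is a candidate key.
{JobTitle, ManagerID}⁺ = {EmpID, JobTitle, Location, ManagerID, Project}, which is every attribute, so {JobTitle, ManagerID} is a candidate key.
Any other superkey properly contains one of these, so there are no further candidate keys.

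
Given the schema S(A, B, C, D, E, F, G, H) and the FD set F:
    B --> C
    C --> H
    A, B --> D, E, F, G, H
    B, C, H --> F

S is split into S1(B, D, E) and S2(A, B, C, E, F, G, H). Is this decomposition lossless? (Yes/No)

No

S1 ∩ S2 = {B, E}; its closure under F is {B, C, E, F, H}.
Neither S1 nor S2 is contained in that closure, so the decomposition is lossy.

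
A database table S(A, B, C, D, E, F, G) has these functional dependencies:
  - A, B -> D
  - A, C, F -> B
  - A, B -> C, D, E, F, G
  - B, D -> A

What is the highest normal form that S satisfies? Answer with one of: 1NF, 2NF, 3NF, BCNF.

Candidate keys: {A, B}, {A, C, F}, {B, D}. Prime attributes: {A, B, C, D, F}.
Each dependency's left side is a superkey — BCNF holds.

BCNF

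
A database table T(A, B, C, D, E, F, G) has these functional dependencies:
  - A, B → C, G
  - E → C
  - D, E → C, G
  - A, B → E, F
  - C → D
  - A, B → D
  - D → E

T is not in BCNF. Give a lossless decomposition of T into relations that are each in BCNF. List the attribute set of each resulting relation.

Candidate key of the original relation: {A, B}.
{A, B, C, D, E, F, G}: {E} determines {C, D, E, G} here but is not a superkey — split on E → C, D, G, giving {C, D, E, G} and {A, B, E, F}.
{C, D, E, G}: every determinant is a superkey — BCNF.
{A, B, E, F}: every determinant is a superkey — BCNF.

{A, B, E, F}; {C, D, E, G}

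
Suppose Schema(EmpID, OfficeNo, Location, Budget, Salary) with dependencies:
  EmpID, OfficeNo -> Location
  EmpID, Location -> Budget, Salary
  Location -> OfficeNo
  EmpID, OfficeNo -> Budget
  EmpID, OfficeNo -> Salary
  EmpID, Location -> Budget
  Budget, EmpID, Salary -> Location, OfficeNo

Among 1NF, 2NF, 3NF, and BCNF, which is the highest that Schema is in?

3NF

Candidate keys: {Budget, EmpID, Salary}, {EmpID, Location}, {EmpID, OfficeNo}. Prime attributes: {Budget, EmpID, Location, OfficeNo, Salary}.
Location -> OfficeNo breaks BCNF: {Location}⁺ = {Location, OfficeNo}, so {Location} is not a superkey.
Since {OfficeNo} ⊆ prime attributes and every other non-superkey FD also has a prime right side, the schema is in 3NF.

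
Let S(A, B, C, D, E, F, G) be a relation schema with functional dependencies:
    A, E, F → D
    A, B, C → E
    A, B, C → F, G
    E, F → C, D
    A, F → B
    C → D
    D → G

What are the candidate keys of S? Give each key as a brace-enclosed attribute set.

Attributes never on any right-hand side: {A} — every candidate key must contain it.
{A, B, C}⁺ = {A, B, C, D, E, F, G}, which is every attribute, so {A, B, C} is a candidate key.
{A, C, F}⁺ = {A, B, C, D, E, F, G}, which is every attribute, so {A, C, F} is a candidate key.
{A, E, F}⁺ = {A, B, C, D, E, F, G}, which is every attribute, so {A, E, F} is a candidate key.
These are minimal and exhaustive — every other superkey contains one of them.

{A, B, C}, {A, C, F}, {A, E, F}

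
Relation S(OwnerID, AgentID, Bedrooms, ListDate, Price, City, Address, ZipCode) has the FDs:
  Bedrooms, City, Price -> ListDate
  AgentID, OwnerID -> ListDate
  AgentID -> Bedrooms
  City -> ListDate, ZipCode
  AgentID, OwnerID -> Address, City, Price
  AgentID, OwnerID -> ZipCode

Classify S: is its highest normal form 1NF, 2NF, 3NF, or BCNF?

1NF

Candidate key: {AgentID, OwnerID}. Prime attributes: {AgentID, OwnerID}.
For Bedrooms, City, Price -> ListDate we have {Bedrooms, City, Price}⁺ = {Bedrooms, City, ListDate, Price, ZipCode}; {Bedrooms, City, Price} is not a superkey, so BCNF fails.
Bedrooms, City, Price -> ListDate determines the non-prime attribute {ListDate} from a non-superkey — 3NF is violated.
{AgentID} is a proper subset of the key {AgentID, OwnerID}, and {AgentID}⁺ contains the non-prime attribute {Bedrooms} — a partial dependency, so 2NF is violated.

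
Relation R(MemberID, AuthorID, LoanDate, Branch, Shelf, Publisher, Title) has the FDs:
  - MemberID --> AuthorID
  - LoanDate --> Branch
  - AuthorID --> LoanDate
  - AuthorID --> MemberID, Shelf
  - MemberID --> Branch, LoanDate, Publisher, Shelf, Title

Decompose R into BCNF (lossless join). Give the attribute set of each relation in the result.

{AuthorID, LoanDate, MemberID, Publisher, Shelf, Title}; {Branch, LoanDate}

Candidate keys of the original relation: {AuthorID}, {MemberID}.
Within {AuthorID, Branch, LoanDate, MemberID, Publisher, Shelf, Title}: {LoanDate}⁺ ∩ {AuthorID, Branch, LoanDate, MemberID, Publisher, Shelf, Title} = {Branch, LoanDate}, not the whole set, so LoanDate --> Branch violates BCNF; decompose into {Branch, LoanDate} and {AuthorID, LoanDate, MemberID, Publisher, Shelf, Title}.
{Branch, LoanDate} has no BCNF violation.
{AuthorID, LoanDate, MemberID, Publisher, Shelf, Title} has no BCNF violation.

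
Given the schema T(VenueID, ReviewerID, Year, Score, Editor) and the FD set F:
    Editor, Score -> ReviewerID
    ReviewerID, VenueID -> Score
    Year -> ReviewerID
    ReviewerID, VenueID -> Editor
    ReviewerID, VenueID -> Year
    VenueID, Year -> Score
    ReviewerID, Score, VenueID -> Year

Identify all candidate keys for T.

{Editor, Score, VenueID}, {ReviewerID, VenueID}, {VenueID, Year}

No FD produces {VenueID}, so it must be in every candidate key.
{ReviewerID, VenueID}⁺ = {Editor, ReviewerID, Score, VenueID, Year} — all of the relation — so {ReviewerID, VenueID} is a candidate key.
{VenueID, Year}⁺ = {Editor, ReviewerID, Score, VenueID, Year} — all of the relation — so {VenueID, Year} is a candidate key.
{Editor, Score, VenueID}⁺ = {Editor, ReviewerID, Score, VenueID, Year} — all of the relation — so {Editor, Score, VenueID} is a candidate key.
These are minimal and exhaustive — every other superkey contains one of them.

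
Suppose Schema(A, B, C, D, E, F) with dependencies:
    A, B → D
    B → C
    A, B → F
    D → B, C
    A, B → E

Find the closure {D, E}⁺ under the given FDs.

{B, C, D, E}

Start with {D, E}.
D → B, C applies; add {B, C} → now {B, C, D, E}.
No further FD applies.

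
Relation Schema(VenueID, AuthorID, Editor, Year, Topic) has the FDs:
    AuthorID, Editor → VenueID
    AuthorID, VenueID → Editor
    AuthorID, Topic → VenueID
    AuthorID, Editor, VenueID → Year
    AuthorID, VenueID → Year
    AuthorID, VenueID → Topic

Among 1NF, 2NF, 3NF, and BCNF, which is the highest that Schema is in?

Candidate keys: {AuthorID, Editor}, {AuthorID, Topic}, {AuthorID, VenueID}. Prime attributes: {AuthorID, Editor, Topic, VenueID}.
Each dependency's left side is a superkey — BCNF holds.

BCNF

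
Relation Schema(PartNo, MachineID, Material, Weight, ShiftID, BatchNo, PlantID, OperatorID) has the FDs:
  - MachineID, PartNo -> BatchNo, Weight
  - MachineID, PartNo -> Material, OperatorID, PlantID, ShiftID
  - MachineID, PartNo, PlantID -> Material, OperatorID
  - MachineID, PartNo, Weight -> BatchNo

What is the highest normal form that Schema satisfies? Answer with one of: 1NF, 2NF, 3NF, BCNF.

BCNF

Candidate key: {MachineID, PartNo}. Prime attributes: {MachineID, PartNo}.
The left-hand side of every FD is a superkey, so BCNF is satisfied.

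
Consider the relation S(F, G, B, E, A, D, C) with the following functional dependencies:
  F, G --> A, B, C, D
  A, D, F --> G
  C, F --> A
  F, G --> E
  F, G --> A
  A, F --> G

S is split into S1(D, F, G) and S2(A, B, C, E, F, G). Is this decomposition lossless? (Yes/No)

Common attributes: {F, G}; their closure is {A, B, C, D, E, F, G}.
S1 is contained in that closure, so S1 ∩ S2 --> S1 holds and the join is lossless.

Yes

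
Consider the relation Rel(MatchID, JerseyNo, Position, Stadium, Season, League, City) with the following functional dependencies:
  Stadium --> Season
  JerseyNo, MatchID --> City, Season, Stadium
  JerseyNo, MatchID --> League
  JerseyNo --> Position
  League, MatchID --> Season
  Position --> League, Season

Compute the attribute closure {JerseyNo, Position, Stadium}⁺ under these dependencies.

Start with {JerseyNo, Position, Stadium}.
Stadium --> Season applies; add {Season} → now {JerseyNo, Position, Season, Stadium}.
Position --> League, Season applies; add {League} → now {JerseyNo, League, Position, Season, Stadium}.
No further FD applies.

{JerseyNo, League, Position, Season, Stadium}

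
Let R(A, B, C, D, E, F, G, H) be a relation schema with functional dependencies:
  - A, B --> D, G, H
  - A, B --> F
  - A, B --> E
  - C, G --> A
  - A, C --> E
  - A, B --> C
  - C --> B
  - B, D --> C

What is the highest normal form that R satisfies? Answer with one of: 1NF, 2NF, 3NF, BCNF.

3NF

Candidate keys: {A, B}, {A, C}, {B, D, G}, {C, G}. Prime attributes: {A, B, C, D, G}.
C --> B breaks BCNF: {C}⁺ = {B, C}, so {C} is not a superkey.
But every attribute on its right side ({B}) is prime, and the same holds for every other non-superkey FD, so 3NF still holds.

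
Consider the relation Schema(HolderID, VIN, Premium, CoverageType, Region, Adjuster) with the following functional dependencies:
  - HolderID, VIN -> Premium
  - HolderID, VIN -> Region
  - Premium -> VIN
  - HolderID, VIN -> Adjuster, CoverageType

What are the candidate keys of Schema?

{HolderID, Premium}, {HolderID, VIN}

No FD produces {HolderID}, so it must be in every candidate key.
{HolderID, Premium}⁺ = {Adjuster, CoverageType, HolderID, Premium, Region, VIN} — all of the relation — so {HolderID, Premium} is a candidate key.
{HolderID, VIN}⁺ = {Adjuster, CoverageType, HolderID, Premium, Region, VIN} — all of the relation — so {HolderID, VIN} is a candidate key.
No proper subset of any of these is a key, and no other minimal superkey exists.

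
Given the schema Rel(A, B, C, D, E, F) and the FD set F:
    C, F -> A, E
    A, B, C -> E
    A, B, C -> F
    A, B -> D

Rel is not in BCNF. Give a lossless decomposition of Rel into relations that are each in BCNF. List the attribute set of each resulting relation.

Candidate keys of the original relation: {A, B, C}, {B, C, F}.
{A, B, C, D, E, F}: {C, F} determines {A, C, E, F} here but is not a superkey — split on C, F -> A, E, giving {A, C, E, F} and {B, C, D, F}.
{A, C, E, F} is in BCNF.
{B, C, D, F} is in BCNF.

{A, C, E, F}; {B, C, D, F}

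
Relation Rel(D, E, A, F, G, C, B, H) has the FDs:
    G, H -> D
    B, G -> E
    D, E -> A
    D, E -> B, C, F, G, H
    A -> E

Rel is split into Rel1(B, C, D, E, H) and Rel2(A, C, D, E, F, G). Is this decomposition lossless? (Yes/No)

Rel1 ∩ Rel2 = {C, D, E}; its closure under F is {A, B, C, D, E, F, G, H}.
Rel1 is contained in that closure, so Rel1 ∩ Rel2 -> Rel1 holds and the join is lossless.

Yes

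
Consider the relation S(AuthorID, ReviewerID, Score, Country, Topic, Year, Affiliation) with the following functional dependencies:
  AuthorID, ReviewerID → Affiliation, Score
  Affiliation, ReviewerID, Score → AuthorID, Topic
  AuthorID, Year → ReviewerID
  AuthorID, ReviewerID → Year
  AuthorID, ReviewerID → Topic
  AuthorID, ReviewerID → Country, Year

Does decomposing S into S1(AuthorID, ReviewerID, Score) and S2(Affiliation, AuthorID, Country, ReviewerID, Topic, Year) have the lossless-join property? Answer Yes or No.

Yes

S1 ∩ S2 = {AuthorID, ReviewerID}; its closure under F is {Affiliation, AuthorID, Country, ReviewerID, Score, Topic, Year}.
Since S1 ⊆ {Affiliation, AuthorID, Country, ReviewerID, Score, Topic, Year}, the intersection is a superkey of S1; the decomposition is lossless.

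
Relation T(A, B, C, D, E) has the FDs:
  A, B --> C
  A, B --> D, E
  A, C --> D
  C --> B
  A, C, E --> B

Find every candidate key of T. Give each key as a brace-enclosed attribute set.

{A, B}, {A, C}

Attributes never on any right-hand side: {A} — every candidate key must contain it.
{A, B}⁺ = {A, B, C, D, E}, which is every attribute, so {A, B} is a candidate key.
{A, C}⁺ = {A, B, C, D, E}, which is every attribute, so {A, C} is a candidate key.
No proper subset of any of these is a key, and no other minimal superkey exists.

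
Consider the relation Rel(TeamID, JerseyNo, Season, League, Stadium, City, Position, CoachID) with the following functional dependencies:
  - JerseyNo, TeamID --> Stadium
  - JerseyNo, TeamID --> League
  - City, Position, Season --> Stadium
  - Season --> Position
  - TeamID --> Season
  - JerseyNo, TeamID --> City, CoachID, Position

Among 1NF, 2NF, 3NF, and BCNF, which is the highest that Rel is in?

Candidate key: {JerseyNo, TeamID}. Prime attributes: {JerseyNo, TeamID}.
City, Position, Season --> Stadium breaks BCNF: {City, Position, Season}⁺ = {City, Position, Season, Stadium}, so {City, Position, Season} is not a superkey.
Because {Stadium} is non-prime and the left side of City, Position, Season --> Stadium is not a superkey, the relation is not in 3NF.
The proper key subset {TeamID} of {JerseyNo, TeamID} determines non-prime {Position, Season}, so the relation is not even in 2NF.

1NF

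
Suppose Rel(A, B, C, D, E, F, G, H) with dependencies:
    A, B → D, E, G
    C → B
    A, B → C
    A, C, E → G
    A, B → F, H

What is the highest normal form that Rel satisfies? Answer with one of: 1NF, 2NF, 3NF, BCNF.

3NF

Candidate keys: {A, B}, {A, C}. Prime attributes: {A, B, C}.
C → B: {C}⁺ = {B, C}, which is not all of the attributes, so the left side is not a superkey — BCNF is violated.
But every attribute on its right side ({B}) is prime, and the same holds for every other non-superkey FD, so 3NF still holds.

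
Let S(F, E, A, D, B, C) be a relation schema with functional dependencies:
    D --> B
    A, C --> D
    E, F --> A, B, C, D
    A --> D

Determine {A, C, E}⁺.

{A, B, C, D, E}

Start with {A, C, E}.
A, C --> D applies; add {D} → now {A, C, D, E}.
D --> B applies; add {B} → now {A, B, C, D, E}.
No further FD applies.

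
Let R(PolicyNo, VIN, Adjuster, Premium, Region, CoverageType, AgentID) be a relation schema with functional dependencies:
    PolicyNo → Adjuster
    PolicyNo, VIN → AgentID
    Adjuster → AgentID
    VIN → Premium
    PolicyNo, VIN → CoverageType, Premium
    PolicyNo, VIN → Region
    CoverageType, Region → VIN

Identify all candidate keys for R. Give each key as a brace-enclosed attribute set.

{CoverageType, PolicyNo, Region}, {PolicyNo, VIN}

Attributes never on any right-hand side: {PolicyNo} — every candidate key must contain it.
{PolicyNo, VIN}⁺ = {Adjuster, AgentID, CoverageType, PolicyNo, Premium, Region, VIN}, which is every attribute, so {PolicyNo, VIN} is a candidate key.
{CoverageType, PolicyNo, Region}⁺ = {Adjuster, AgentID, CoverageType, PolicyNo, Premium, Region, VIN}, which is every attribute, so {CoverageType, PolicyNo, Region} is a candidate key.
These are minimal and exhaustive — every other superkey contains one of them.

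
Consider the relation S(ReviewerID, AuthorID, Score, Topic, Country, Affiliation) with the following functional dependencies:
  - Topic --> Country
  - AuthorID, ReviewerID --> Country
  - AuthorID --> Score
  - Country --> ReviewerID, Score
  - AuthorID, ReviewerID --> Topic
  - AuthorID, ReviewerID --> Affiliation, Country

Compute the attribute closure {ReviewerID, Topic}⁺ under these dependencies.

Start with {ReviewerID, Topic}.
Topic --> Country applies; add {Country} → now {Country, ReviewerID, Topic}.
Country --> ReviewerID, Score applies; add {Score} → now {Country, ReviewerID, Score, Topic}.
No further FD applies.

{Country, ReviewerID, Score, Topic}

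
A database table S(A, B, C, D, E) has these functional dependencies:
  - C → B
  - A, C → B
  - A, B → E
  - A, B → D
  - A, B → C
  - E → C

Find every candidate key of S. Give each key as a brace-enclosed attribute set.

{A, B}, {A, C}, {A, E}

No FD produces {A}, so it must be in every candidate key.
{A, B}⁺ = {A, B, C, D, E}, which is every attribute, so {A, B} is a candidate key.
{A, C}⁺ = {A, B, C, D, E}, which is every attribute, so {A, C} is a candidate key.
{A, E}⁺ = {A, B, C, D, E}, which is every attribute, so {A, E} is a candidate key.
These are minimal and exhaustive — every other superkey contains one of them.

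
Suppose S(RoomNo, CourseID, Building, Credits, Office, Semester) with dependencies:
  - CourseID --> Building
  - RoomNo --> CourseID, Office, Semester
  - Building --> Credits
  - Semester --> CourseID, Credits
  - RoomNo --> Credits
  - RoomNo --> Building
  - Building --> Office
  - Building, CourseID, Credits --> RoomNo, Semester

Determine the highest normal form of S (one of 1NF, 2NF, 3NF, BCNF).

2NF

Candidate keys: {CourseID}, {RoomNo}, {Semester}. Prime attributes: {CourseID, RoomNo, Semester}.
Building --> Credits breaks BCNF: {Building}⁺ = {Building, Credits, Office}, so {Building} is not a superkey.
Building --> Credits determines the non-prime attribute {Credits} from a non-superkey — 3NF is violated.
With only single-attribute keys there can be no partial dependency, so 2NF holds.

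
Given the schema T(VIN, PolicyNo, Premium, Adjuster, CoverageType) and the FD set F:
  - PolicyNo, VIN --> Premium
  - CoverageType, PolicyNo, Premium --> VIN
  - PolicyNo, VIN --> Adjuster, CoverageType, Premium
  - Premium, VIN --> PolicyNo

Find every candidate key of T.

{PolicyNo, VIN} is a candidate key since {PolicyNo, VIN}⁺ = {Adjuster, CoverageType, PolicyNo, Premium, VIN} covers every attribute.
{Premium, VIN} is a candidate key since {Premium, VIN}⁺ = {Adjuster, CoverageType, PolicyNo, Premium, VIN} covers every attribute.
{CoverageType, PolicyNo, Premium} is a candidate key since {CoverageType, PolicyNo, Premium}⁺ = {Adjuster, CoverageType, PolicyNo, Premium, VIN} covers every attribute.
These are minimal and exhaustive — every other superkey contains one of them.

{CoverageType, PolicyNo, Premium}, {PolicyNo, VIN}, {Premium, VIN}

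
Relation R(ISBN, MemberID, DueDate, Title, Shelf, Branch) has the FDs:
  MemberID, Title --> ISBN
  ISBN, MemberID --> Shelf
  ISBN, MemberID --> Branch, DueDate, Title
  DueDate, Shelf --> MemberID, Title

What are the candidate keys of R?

{DueDate, Shelf}, {ISBN, MemberID}, {MemberID, Title}

{DueDate, Shelf}⁺ = {Branch, DueDate, ISBN, MemberID, Shelf, Title}, which is every attribute, so {DueDate, Shelf} is a candidate key.
{ISBN, MemberID}⁺ = {Branch, DueDate, ISBN, MemberID, Shelf, Title}, which is every attribute, so {ISBN, MemberID} is a candidate key.
{MemberID, Title}⁺ = {Branch, DueDate, ISBN, MemberID, Shelf, Title}, which is every attribute, so {MemberID, Title} is a candidate key.
No proper subset of any of these is a key, and no other minimal superkey exists.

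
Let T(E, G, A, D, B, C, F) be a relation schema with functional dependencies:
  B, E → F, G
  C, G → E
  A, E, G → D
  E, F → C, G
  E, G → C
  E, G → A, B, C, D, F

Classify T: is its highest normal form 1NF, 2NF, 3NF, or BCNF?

Candidate keys: {B, E}, {C, G}, {E, F}, {E, G}. Prime attributes: {B, C, E, F, G}.
Each dependency's left side is a superkey — BCNF holds.

BCNF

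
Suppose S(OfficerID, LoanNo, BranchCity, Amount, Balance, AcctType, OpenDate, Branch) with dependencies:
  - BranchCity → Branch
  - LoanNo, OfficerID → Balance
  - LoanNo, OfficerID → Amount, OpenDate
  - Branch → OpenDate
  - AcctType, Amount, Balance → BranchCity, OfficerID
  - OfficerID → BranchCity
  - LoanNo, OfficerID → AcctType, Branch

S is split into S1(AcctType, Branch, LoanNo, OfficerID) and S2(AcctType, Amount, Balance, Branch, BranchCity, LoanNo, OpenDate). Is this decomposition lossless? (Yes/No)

No

Common attributes: {AcctType, Branch, LoanNo}; their closure is {AcctType, Branch, LoanNo, OpenDate}.
Neither S1 nor S2 is contained in that closure, so the decomposition is lossy.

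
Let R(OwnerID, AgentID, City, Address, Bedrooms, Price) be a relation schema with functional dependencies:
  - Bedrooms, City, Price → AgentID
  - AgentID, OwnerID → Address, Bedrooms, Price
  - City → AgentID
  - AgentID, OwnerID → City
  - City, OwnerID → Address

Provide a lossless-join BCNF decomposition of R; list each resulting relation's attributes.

Candidate keys of the original relation: {AgentID, OwnerID}, {City, OwnerID}.
{Address, AgentID, Bedrooms, City, OwnerID, Price}: {Bedrooms, City, Price} determines {AgentID, Bedrooms, City, Price} here but is not a superkey — split on Bedrooms, City, Price → AgentID, giving {AgentID, Bedrooms, City, Price} and {Address, Bedrooms, City, OwnerID, Price}.
{AgentID, Bedrooms, City, Price}: {City} determines {AgentID, City} here but is not a superkey — split on City → AgentID, giving {AgentID, City} and {Bedrooms, City, Price}.
{AgentID, City} is in BCNF.
{Bedrooms, City, Price} is in BCNF.
{Address, Bedrooms, City, OwnerID, Price} is in BCNF.

{Address, Bedrooms, City, OwnerID, Price}; {AgentID, City}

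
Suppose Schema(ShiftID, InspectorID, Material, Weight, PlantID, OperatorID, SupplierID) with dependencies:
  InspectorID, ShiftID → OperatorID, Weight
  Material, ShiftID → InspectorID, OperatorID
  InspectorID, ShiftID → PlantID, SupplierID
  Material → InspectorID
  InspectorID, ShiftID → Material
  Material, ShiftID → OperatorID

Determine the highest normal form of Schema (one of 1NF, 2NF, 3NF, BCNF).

3NF

Candidate keys: {InspectorID, ShiftID}, {Material, ShiftID}. Prime attributes: {InspectorID, Material, ShiftID}.
Material → InspectorID breaks BCNF: {Material}⁺ = {InspectorID, Material}, so {Material} is not a superkey.
Since {InspectorID} ⊆ prime attributes and every other non-superkey FD also has a prime right side, the schema is in 3NF.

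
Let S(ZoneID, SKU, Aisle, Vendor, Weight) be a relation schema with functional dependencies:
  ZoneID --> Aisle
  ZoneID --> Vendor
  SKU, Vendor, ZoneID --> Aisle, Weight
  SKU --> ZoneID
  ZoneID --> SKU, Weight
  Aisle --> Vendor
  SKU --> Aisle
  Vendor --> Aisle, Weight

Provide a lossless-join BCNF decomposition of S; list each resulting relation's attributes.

{Aisle, SKU, ZoneID}; {Aisle, Vendor, Weight}

Candidate keys of the original relation: {SKU}, {ZoneID}.
{Aisle, SKU, Vendor, Weight, ZoneID}: {Aisle} determines {Aisle, Vendor, Weight} here but is not a superkey — split on Aisle --> Vendor, Weight, giving {Aisle, Vendor, Weight} and {Aisle, SKU, ZoneID}.
{Aisle, Vendor, Weight} is in BCNF.
{Aisle, SKU, ZoneID} is in BCNF.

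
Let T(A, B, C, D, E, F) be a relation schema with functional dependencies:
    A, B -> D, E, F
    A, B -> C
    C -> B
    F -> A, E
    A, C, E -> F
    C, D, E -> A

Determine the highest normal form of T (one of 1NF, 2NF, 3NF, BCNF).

Candidate keys: {A, B}, {A, C}, {B, F}, {C, D, E}, {C, F}. Prime attributes: {A, B, C, D, E, F}.
For C -> B we have {C}⁺ = {B, C}; {C} is not a superkey, so BCNF fails.
Its right-hand attributes {B} are all prime, as are those of every other non-superkey FD — the relation is in 3NF.

3NF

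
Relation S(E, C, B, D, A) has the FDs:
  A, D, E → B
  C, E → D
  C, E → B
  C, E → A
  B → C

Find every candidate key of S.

{E} never appears on the right of any FD, so every key must include it.
{B, E} is a candidate key since {B, E}⁺ = {A, B, C, D, E} covers every attribute.
{C, E} is a candidate key since {C, E}⁺ = {A, B, C, D, E} covers every attribute.
{A, D, E} is a candidate key since {A, D, E}⁺ = {A, B, C, D, E} covers every attribute.
No proper subset of any of these is a key, and no other minimal superkey exists.

{A, D, E}, {B, E}, {C, E}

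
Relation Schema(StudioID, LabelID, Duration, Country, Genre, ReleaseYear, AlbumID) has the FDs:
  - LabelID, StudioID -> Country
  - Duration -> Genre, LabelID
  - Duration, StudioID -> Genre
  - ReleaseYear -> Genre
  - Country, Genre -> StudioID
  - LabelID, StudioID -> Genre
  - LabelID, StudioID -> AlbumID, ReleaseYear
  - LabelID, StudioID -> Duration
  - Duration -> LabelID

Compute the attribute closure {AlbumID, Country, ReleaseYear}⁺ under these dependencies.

Start with {AlbumID, Country, ReleaseYear}.
ReleaseYear -> Genre applies; add {Genre} → now {AlbumID, Country, Genre, ReleaseYear}.
Country, Genre -> StudioID applies; add {StudioID} → now {AlbumID, Country, Genre, ReleaseYear, StudioID}.
No further FD applies.

{AlbumID, Country, Genre, ReleaseYear, StudioID}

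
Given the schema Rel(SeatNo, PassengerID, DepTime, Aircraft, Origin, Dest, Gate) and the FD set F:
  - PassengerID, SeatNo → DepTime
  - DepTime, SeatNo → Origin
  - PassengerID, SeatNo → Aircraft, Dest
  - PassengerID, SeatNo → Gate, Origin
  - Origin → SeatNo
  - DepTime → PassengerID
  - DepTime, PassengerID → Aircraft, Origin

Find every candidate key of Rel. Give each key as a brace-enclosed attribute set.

{DepTime}, {Origin, PassengerID}, {PassengerID, SeatNo}

Closure of {DepTime} is {Aircraft, DepTime, Dest, Gate, Origin, PassengerID, SeatNo}, the whole schema; {DepTime} is a candidate key.
Closure of {Origin, PassengerID} is {Aircraft, DepTime, Dest, Gate, Origin, PassengerID, SeatNo}, the whole schema; {Origin, PassengerID} is a candidate key.
Closure of {PassengerID, SeatNo} is {Aircraft, DepTime, Dest, Gate, Origin, PassengerID, SeatNo}, the whole schema; {PassengerID, SeatNo} is a candidate key.
No proper subset of any of these is a key, and no other minimal superkey exists.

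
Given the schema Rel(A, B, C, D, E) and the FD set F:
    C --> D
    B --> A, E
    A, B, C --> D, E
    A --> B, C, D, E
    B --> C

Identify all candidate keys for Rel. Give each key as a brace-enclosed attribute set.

{A}⁺ = {A, B, C, D, E} — all of the relation — so {A} is a candidate key.
{B}⁺ = {A, B, C, D, E} — all of the relation — so {B} is a candidate key.
These are minimal and exhaustive — every other superkey contains one of them.

{A}, {B}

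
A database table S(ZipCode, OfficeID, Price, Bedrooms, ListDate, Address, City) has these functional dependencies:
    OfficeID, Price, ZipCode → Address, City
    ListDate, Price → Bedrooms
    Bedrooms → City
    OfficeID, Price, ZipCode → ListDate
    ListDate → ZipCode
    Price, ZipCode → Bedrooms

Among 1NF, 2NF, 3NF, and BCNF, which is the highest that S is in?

1NF

Candidate keys: {ListDate, OfficeID, Price}, {OfficeID, Price, ZipCode}. Prime attributes: {ListDate, OfficeID, Price, ZipCode}.
ListDate, Price → Bedrooms breaks BCNF: {ListDate, Price}⁺ = {Bedrooms, City, ListDate, Price, ZipCode}, so {ListDate, Price} is not a superkey.
ListDate, Price → Bedrooms has non-prime {Bedrooms} on the right and a non-superkey on the left, so 3NF fails.
{ListDate, Price} is a proper subset of the key {ListDate, OfficeID, Price}, and {ListDate, Price}⁺ contains the non-prime attributes {Bedrooms, City} — a partial dependency, so 2NF is violated.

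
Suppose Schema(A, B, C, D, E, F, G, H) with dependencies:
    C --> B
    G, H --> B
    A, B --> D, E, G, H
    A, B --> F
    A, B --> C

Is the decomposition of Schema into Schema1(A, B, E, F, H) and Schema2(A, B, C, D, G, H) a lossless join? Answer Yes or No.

Schema1 ∩ Schema2 = {A, B, H}; its closure under F is {A, B, C, D, E, F, G, H}.
Since Schema1 ⊆ {A, B, C, D, E, F, G, H}, the intersection is a superkey of Schema1; the decomposition is lossless.

Yes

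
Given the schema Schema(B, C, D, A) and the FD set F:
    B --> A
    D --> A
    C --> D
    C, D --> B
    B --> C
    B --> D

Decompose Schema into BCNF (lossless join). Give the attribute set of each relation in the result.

{A, D}; {B, C, D}

Candidate keys of the original relation: {B}, {C}.
Within {A, B, C, D}: {D}⁺ ∩ {A, B, C, D} = {A, D}, not the whole set, so D --> A violates BCNF; decompose into {A, D} and {B, C, D}.
{A, D} is in BCNF.
{B, C, D} is in BCNF.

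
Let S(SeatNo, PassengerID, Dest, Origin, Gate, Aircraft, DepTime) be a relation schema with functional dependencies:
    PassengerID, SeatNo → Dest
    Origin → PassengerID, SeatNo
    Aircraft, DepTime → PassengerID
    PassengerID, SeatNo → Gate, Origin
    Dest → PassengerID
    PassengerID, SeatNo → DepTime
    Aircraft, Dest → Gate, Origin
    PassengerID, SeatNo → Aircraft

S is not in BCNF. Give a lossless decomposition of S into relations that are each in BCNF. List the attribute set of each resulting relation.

{Aircraft, DepTime, Dest, Gate, Origin, SeatNo}; {Aircraft, DepTime, PassengerID}

Candidate keys of the original relation: {Aircraft, DepTime, SeatNo}, {Aircraft, Dest}, {Dest, SeatNo}, {Origin}, {PassengerID, SeatNo}.
In {Aircraft, DepTime, Dest, Gate, Origin, PassengerID, SeatNo}, {Aircraft, DepTime} is not a superkey ({Aircraft, DepTime}⁺ restricted to this set is {Aircraft, DepTime, PassengerID}), so split on Aircraft, DepTime → PassengerID into {Aircraft, DepTime, PassengerID} and {Aircraft, DepTime, Dest, Gate, Origin, SeatNo}.
{Aircraft, DepTime, PassengerID} has no BCNF violation.
{Aircraft, DepTime, Dest, Gate, Origin, SeatNo} has no BCNF violation.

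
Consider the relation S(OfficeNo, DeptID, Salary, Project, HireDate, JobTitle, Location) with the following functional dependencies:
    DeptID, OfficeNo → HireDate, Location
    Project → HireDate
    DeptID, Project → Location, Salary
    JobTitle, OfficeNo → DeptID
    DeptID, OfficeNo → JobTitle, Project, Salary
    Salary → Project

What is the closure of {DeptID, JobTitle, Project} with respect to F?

Start with {DeptID, JobTitle, Project}.
Project → HireDate applies; add {HireDate} → now {DeptID, HireDate, JobTitle, Project}.
DeptID, Project → Location, Salary applies; add {Location, Salary} → now {DeptID, HireDate, JobTitle, Location, Project, Salary}.
No further FD applies.

{DeptID, HireDate, JobTitle, Location, Project, Salary}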